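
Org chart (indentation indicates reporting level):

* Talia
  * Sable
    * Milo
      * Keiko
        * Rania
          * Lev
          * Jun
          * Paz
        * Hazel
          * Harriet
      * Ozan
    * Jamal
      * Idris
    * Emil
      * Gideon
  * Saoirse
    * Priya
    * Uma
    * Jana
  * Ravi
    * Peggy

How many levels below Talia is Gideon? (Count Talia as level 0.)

3

Chain from Gideon up to Talia: Gideon → Emil → Sable → Talia. That is 3 steps up, so Gideon is 3 levels below Talia.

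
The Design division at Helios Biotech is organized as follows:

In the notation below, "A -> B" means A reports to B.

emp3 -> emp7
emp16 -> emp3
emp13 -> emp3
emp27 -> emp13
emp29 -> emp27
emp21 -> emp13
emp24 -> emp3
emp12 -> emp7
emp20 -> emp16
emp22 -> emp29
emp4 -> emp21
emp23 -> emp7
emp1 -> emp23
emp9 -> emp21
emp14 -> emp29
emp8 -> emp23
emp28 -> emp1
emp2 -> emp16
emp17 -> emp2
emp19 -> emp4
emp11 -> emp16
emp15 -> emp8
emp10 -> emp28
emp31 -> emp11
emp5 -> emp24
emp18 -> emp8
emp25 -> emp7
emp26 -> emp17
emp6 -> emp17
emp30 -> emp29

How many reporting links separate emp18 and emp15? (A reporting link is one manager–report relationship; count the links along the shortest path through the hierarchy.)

2

emp18 is 1 level below emp8, and emp15 is 1 level below emp8 (their lowest common manager). The shortest path runs up from emp18 to emp8 and back down to emp15: 1 + 1 = 2 links.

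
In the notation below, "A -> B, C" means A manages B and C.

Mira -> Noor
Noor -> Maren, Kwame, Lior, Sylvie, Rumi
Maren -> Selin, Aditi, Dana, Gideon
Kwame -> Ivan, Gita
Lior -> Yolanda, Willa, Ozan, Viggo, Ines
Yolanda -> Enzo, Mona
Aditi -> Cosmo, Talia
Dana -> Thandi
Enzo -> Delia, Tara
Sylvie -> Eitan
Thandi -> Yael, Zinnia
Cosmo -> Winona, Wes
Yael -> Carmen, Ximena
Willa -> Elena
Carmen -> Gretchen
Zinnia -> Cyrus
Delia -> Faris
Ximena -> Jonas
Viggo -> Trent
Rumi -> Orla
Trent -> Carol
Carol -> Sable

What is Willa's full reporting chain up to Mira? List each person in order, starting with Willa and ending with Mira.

Willa -> Lior -> Noor -> Mira

Willa reports to Lior. Lior reports to Noor. Noor reports to Mira. Mira is at the top.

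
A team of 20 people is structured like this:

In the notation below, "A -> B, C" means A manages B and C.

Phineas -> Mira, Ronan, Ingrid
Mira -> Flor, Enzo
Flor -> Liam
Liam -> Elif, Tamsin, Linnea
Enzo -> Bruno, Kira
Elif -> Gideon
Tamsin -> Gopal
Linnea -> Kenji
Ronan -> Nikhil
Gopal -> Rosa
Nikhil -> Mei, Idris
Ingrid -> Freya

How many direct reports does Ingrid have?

1

Ingrid directly manages Freya. That is 1 direct report.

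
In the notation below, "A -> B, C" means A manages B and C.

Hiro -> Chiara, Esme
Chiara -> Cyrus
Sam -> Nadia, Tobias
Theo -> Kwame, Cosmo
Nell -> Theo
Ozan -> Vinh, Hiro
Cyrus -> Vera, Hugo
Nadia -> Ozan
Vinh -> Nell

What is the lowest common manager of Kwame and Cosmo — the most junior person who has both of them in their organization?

Theo

Kwame's chain of managers is Theo, Nell, Vinh, Ozan, Nadia, Sam. Cosmo's chain of managers is Theo, Nell, Vinh, Ozan, Nadia, Sam. The first manager that appears in both chains is Theo.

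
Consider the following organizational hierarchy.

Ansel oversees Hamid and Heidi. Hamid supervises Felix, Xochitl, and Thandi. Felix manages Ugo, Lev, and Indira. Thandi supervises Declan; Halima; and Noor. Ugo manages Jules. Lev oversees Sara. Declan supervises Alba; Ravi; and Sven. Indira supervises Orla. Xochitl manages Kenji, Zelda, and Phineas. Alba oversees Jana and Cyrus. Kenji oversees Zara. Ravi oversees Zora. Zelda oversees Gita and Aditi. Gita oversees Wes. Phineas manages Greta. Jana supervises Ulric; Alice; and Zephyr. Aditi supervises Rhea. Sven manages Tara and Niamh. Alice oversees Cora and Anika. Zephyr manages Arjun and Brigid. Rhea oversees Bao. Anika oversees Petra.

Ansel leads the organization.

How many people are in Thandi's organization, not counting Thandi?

Thandi directly manages Declan, Halima, Noor. Under Declan: Sven, Niamh, Tara, Ravi, Zora, Alba, Cyrus, Jana, Zephyr, Brigid, Arjun, Alice, Cora, Anika, Petra, Ulric (16). Halima has no reports. Noor has no reports. So Thandi's organization is 3 direct reports plus everyone under them: 17 + 1 + 1 = 19.

19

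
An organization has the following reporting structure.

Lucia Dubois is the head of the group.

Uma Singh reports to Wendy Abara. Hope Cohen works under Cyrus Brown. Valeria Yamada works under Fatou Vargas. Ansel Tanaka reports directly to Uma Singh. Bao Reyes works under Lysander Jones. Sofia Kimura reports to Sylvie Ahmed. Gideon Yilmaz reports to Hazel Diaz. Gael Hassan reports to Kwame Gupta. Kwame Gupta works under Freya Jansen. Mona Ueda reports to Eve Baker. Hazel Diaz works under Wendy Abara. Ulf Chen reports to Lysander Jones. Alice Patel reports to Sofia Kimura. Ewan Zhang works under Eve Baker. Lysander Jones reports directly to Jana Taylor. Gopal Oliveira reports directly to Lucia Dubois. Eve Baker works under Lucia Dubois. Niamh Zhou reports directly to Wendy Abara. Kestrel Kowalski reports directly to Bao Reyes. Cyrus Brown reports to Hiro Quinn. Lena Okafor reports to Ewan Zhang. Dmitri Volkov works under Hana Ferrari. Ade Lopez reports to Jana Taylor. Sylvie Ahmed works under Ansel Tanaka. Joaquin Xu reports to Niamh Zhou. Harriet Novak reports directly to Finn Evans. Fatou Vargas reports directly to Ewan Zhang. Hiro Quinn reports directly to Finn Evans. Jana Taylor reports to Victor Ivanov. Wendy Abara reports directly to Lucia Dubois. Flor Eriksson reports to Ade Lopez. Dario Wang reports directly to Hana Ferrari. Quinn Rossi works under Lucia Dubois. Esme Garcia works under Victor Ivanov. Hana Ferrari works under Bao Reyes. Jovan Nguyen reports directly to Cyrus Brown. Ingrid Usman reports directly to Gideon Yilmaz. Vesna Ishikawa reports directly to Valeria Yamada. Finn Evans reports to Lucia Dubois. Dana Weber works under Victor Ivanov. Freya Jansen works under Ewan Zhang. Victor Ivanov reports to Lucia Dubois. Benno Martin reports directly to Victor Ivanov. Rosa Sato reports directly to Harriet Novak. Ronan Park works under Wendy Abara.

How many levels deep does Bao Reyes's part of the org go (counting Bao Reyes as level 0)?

2

The longest chain under Bao Reyes runs Bao Reyes → Hana Ferrari → Dario Wang, which is 2 levels below Bao Reyes.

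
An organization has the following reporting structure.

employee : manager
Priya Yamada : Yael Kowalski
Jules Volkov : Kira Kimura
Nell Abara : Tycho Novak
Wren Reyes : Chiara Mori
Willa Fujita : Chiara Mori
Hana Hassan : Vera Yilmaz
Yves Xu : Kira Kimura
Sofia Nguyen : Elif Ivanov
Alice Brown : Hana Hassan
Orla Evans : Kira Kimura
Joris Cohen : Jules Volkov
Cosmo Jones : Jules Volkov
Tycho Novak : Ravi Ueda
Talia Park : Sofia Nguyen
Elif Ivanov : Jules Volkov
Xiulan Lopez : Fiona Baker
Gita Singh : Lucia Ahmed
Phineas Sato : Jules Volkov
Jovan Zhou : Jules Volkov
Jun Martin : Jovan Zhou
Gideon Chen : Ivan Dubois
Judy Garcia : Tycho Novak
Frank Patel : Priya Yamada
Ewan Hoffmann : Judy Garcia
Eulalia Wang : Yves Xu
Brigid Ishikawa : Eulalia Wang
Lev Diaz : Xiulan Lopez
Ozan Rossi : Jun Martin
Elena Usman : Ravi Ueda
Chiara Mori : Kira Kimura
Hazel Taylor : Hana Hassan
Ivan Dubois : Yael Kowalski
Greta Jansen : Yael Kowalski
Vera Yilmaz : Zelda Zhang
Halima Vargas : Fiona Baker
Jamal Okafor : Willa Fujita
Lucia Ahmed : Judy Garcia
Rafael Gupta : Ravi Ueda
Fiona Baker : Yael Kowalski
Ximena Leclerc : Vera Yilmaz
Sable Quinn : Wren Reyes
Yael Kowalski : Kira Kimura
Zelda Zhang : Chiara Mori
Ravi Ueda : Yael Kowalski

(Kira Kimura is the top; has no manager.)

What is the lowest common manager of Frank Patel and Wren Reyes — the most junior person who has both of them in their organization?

Frank Patel's chain of managers is Priya Yamada, Yael Kowalski, Kira Kimura. Wren Reyes's chain of managers is Chiara Mori, Kira Kimura. The first manager that appears in both chains is Kira Kimura.

Kira Kimura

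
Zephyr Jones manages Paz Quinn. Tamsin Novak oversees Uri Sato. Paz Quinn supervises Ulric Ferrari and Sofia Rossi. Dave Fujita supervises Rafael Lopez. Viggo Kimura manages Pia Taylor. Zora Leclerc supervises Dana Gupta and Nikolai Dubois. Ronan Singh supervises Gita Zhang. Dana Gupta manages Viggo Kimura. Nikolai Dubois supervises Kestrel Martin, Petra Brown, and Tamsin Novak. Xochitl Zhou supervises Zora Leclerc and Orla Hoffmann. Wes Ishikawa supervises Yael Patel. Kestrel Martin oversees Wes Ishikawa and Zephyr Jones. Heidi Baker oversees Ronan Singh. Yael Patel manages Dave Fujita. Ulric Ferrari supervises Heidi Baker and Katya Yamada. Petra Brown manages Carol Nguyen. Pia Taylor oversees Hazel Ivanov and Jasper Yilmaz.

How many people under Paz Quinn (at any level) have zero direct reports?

The people in Paz Quinn's organization with no one reporting to them are Sofia Rossi, Katya Yamada, Gita Zhang. That is 3.

3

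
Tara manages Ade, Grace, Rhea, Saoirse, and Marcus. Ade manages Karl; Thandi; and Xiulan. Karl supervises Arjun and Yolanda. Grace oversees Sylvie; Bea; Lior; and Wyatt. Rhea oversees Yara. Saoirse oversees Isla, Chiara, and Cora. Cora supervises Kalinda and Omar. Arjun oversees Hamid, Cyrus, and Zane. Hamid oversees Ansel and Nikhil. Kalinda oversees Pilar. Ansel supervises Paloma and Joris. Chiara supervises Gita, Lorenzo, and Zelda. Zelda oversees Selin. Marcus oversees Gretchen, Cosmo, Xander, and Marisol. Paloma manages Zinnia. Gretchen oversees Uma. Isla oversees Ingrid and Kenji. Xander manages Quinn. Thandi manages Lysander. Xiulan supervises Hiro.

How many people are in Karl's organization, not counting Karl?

Karl directly manages Arjun, Yolanda. Under Arjun: Cyrus, Zane, Hamid, Nikhil, Ansel, Joris, Paloma, Zinnia (8). Yolanda has no reports. So Karl's organization is 2 direct reports plus everyone under them: 9 + 1 = 10.

10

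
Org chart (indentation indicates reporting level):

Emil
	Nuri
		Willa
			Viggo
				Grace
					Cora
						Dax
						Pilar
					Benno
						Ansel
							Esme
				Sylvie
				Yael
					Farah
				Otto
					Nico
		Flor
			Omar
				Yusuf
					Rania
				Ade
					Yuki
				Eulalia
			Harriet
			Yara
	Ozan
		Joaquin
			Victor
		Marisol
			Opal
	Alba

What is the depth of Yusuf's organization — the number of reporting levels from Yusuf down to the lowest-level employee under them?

The longest chain under Yusuf runs Yusuf → Rania, which is 1 level below Yusuf.

1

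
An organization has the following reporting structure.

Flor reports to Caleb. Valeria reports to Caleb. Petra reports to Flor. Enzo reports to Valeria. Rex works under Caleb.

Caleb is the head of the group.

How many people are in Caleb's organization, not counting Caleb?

Caleb directly manages Flor, Valeria, Rex. Under Flor: Petra (1). Under Valeria: Enzo (1). Rex has no reports. So Caleb's organization is 3 direct reports plus everyone under them: 2 + 2 + 1 = 5.

5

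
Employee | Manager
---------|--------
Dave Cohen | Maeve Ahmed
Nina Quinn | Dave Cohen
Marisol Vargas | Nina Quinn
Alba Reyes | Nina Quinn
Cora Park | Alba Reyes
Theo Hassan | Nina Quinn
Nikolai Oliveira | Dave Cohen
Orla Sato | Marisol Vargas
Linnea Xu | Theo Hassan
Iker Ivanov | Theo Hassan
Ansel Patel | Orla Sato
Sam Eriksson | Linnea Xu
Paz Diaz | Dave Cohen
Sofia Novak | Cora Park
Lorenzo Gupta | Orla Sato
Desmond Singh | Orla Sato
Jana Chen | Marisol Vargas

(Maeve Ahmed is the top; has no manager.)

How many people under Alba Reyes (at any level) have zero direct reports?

The only person in Alba Reyes's organization with no one reporting to them is Sofia Novak. That is 1.

1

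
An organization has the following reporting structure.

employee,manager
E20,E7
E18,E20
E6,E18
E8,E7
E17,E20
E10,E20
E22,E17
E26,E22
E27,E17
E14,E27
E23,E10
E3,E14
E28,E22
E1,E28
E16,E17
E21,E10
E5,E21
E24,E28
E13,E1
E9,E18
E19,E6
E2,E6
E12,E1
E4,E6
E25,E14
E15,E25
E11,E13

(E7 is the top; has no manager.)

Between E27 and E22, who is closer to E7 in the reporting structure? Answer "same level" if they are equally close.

Both E27 and E22 are 3 levels below E7.

same level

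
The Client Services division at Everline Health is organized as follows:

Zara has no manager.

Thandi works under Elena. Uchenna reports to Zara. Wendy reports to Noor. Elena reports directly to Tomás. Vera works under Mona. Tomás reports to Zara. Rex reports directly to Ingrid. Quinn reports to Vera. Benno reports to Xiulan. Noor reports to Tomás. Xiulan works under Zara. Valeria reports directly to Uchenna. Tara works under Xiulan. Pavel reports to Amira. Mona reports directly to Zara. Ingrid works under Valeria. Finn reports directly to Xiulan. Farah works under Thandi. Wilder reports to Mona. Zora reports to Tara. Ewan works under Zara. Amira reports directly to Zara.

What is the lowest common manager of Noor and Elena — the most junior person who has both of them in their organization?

Tomás

Noor's chain of managers is Tomás, Zara. Elena's chain of managers is Tomás, Zara. The first manager that appears in both chains is Tomás.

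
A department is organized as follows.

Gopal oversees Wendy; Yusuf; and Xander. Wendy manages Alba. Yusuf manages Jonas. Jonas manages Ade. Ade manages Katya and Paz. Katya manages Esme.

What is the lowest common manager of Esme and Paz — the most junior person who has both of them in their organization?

Ade

Esme's chain of managers is Katya, Ade, Jonas, Yusuf, Gopal. Paz's chain of managers is Ade, Jonas, Yusuf, Gopal. The first manager that appears in both chains is Ade.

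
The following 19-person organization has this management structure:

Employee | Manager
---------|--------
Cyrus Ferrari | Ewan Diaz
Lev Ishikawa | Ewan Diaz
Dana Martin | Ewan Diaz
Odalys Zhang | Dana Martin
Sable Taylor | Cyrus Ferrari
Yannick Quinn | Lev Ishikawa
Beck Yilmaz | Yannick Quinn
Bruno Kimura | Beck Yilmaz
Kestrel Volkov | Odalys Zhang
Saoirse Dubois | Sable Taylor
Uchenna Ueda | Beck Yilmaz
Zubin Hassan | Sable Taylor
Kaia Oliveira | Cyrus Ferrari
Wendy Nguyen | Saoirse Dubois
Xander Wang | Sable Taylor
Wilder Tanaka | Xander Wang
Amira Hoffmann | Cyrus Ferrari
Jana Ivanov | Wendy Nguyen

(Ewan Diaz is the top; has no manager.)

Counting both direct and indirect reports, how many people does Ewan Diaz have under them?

Ewan Diaz directly manages Cyrus Ferrari, Lev Ishikawa, Dana Martin. Under Cyrus Ferrari: Amira Hoffmann, Kaia Oliveira, Sable Taylor, Xander Wang, Wilder Tanaka, Zubin Hassan, Saoirse Dubois, Wendy Nguyen, Jana Ivanov (9). Under Lev Ishikawa: Yannick Quinn, Beck Yilmaz, Uchenna Ueda, Bruno Kimura (4). Under Dana Martin: Odalys Zhang, Kestrel Volkov (2). So Ewan Diaz's organization is 3 direct reports plus everyone under them: 10 + 5 + 3 = 18.

18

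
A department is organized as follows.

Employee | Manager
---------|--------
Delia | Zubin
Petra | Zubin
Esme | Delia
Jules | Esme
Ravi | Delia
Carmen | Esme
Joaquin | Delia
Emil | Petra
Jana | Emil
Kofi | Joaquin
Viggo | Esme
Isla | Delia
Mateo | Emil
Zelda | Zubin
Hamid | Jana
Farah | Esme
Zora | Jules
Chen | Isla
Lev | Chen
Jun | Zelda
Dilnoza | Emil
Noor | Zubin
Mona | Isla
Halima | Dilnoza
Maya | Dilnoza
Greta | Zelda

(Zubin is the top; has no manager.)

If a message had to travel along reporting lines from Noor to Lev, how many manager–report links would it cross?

5

Noor is 1 level below Zubin, and Lev is 4 levels below Zubin (their lowest common manager). The shortest path runs up from Noor to Zubin and back down to Lev: 1 + 4 = 5 links.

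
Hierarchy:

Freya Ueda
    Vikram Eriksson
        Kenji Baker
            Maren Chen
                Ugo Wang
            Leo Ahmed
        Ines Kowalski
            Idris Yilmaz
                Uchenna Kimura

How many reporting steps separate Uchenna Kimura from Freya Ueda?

Chain from Uchenna Kimura up to Freya Ueda: Uchenna Kimura → Idris Yilmaz → Ines Kowalski → Vikram Eriksson → Freya Ueda. That is 4 steps up, so Uchenna Kimura is 4 levels below Freya Ueda.

4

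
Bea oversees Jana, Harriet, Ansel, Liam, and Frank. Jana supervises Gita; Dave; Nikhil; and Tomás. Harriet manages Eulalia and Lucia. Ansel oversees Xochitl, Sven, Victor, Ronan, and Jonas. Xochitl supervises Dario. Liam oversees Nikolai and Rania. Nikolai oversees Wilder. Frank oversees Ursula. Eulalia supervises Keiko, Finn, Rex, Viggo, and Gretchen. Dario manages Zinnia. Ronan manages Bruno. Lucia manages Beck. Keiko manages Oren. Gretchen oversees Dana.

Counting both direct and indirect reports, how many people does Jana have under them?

Jana directly manages Tomás, Gita, Dave, Nikhil. Tomás has no reports. Gita has no reports. Dave has no reports. Nikhil has no reports. So Jana's organization is 4 direct reports plus everyone under them: 1 + 1 + 1 + 1 = 4.

4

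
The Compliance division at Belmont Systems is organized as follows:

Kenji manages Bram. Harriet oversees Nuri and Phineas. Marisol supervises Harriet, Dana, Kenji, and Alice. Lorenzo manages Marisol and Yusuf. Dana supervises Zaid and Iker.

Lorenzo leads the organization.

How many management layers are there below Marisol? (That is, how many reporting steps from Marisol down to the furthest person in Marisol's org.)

The longest chain under Marisol runs Marisol → Kenji → Bram, which is 2 levels below Marisol.

2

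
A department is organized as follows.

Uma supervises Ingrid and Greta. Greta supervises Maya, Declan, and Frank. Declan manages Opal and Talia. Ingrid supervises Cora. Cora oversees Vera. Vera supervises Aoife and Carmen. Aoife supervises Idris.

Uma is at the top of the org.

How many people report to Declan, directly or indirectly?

2

Declan directly manages Talia, Opal. Talia has no reports. Opal has no reports. So Declan's organization is 2 direct reports plus everyone under them: 1 + 1 = 2.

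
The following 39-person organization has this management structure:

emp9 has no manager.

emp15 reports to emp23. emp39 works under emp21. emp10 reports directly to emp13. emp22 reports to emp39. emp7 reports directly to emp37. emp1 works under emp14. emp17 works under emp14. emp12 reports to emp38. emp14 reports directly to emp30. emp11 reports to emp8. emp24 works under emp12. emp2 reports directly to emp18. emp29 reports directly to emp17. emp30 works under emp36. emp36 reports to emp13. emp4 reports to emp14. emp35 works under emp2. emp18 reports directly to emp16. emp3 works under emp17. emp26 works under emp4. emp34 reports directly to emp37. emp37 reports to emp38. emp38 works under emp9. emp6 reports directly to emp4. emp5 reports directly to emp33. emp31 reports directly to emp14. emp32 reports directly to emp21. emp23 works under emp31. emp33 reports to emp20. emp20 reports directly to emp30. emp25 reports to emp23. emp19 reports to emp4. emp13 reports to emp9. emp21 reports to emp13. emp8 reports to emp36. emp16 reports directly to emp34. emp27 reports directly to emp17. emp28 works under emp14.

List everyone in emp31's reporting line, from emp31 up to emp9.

emp31 -> emp14 -> emp30 -> emp36 -> emp13 -> emp9

emp31 reports to emp14. emp14 reports to emp30. emp30 reports to emp36. emp36 reports to emp13. emp13 reports to emp9. emp9 is at the top.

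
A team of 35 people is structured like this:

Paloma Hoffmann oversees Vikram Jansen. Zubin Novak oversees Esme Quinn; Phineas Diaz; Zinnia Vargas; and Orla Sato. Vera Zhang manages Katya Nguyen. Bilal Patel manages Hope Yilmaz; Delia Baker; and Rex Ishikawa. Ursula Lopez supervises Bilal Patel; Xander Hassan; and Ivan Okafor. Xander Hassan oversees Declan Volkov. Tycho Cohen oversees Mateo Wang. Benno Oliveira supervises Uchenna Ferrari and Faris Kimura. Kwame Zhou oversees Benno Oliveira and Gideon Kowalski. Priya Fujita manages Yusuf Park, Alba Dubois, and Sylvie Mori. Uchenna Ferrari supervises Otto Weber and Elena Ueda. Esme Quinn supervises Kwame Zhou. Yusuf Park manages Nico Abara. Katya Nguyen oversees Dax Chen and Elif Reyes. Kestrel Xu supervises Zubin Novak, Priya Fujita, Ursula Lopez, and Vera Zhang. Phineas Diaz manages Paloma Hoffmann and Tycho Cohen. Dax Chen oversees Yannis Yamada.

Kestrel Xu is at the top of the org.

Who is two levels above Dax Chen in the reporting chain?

Dax Chen reports to Katya Nguyen, and Katya Nguyen reports to Vera Zhang. So Dax Chen's skip-level manager is Vera Zhang.

Vera Zhang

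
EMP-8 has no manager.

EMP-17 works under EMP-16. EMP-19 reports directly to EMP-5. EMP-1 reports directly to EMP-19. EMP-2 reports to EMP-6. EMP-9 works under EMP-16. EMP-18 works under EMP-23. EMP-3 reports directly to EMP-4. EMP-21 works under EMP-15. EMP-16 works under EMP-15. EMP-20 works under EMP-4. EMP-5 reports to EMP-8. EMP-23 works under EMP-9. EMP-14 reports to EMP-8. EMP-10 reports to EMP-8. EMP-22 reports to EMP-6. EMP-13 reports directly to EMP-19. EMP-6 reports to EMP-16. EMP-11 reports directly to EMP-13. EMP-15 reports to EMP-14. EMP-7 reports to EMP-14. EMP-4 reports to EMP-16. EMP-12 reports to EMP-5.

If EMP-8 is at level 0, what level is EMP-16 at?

3

Chain from EMP-16 up to EMP-8: EMP-16 → EMP-15 → EMP-14 → EMP-8. That is 3 steps up, so EMP-16 is 3 levels below EMP-8.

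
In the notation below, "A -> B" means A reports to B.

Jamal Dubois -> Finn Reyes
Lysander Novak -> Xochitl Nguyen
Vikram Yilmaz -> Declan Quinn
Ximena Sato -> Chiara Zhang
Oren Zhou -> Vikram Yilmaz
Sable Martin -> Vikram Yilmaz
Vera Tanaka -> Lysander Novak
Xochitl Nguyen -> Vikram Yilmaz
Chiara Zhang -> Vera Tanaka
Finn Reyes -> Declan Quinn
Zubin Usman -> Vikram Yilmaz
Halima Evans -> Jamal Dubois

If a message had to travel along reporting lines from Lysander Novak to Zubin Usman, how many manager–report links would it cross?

Lysander Novak is 2 levels below Vikram Yilmaz, and Zubin Usman is 1 level below Vikram Yilmaz (their lowest common manager). The shortest path runs up from Lysander Novak to Vikram Yilmaz and back down to Zubin Usman: 2 + 1 = 3 links.

3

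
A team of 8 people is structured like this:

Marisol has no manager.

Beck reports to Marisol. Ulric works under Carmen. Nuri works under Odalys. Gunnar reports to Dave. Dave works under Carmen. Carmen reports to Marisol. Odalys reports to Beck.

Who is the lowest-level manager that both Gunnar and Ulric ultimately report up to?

Gunnar's chain of managers is Dave, Carmen, Marisol. Ulric's chain of managers is Carmen, Marisol. The first manager that appears in both chains is Carmen.

Carmen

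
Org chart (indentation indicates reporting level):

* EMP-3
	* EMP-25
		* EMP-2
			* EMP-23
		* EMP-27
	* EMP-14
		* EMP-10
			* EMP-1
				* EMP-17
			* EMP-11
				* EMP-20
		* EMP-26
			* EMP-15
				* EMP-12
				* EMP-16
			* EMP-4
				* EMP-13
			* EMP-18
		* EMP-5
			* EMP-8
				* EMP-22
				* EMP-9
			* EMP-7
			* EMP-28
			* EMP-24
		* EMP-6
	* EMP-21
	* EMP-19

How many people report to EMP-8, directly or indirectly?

EMP-8 directly manages EMP-22, EMP-9. EMP-22 has no reports. EMP-9 has no reports. So EMP-8's organization is 2 direct reports plus everyone under them: 1 + 1 = 2.

2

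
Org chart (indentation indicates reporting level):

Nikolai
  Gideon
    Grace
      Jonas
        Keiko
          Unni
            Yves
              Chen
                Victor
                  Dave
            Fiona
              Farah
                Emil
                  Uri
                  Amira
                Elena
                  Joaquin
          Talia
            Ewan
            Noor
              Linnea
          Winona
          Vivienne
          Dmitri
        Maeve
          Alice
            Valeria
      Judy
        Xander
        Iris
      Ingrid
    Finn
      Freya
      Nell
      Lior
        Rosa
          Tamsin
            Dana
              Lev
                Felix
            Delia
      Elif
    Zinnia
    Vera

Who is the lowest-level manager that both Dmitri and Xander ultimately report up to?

Grace

Dmitri's chain of managers is Keiko, Jonas, Grace, Gideon, Nikolai. Xander's chain of managers is Judy, Grace, Gideon, Nikolai. The first manager that appears in both chains is Grace.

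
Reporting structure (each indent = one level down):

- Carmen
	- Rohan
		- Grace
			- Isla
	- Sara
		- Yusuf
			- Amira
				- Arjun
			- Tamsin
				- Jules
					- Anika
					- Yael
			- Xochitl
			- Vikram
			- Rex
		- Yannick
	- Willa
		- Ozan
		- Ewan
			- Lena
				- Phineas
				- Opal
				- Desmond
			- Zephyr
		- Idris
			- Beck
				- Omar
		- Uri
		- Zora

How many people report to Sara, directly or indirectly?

11

Sara directly manages Yusuf, Yannick. Under Yusuf: Rex, Vikram, Xochitl, Tamsin, Jules, Yael, Anika, Amira, Arjun (9). Yannick has no reports. So Sara's organization is 2 direct reports plus everyone under them: 10 + 1 = 11.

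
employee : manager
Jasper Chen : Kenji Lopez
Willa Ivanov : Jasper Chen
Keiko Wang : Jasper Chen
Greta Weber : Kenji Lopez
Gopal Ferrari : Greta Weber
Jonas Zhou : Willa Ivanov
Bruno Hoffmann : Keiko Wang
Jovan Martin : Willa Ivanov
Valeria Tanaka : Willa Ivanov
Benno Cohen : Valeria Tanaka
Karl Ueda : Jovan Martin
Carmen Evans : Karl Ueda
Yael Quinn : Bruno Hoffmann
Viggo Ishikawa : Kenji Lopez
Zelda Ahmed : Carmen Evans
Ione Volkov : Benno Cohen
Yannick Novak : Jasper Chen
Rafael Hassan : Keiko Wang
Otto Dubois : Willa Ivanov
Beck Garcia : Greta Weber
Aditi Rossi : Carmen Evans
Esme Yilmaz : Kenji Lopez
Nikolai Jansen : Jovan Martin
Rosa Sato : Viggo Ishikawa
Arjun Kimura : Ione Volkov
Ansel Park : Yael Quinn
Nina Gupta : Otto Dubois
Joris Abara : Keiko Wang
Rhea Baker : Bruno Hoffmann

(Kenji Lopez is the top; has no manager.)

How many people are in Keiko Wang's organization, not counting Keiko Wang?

Keiko Wang directly manages Bruno Hoffmann, Rafael Hassan, Joris Abara. Under Bruno Hoffmann: Rhea Baker, Yael Quinn, Ansel Park (3). Rafael Hassan has no reports. Joris Abara has no reports. So Keiko Wang's organization is 3 direct reports plus everyone under them: 4 + 1 + 1 = 6.

6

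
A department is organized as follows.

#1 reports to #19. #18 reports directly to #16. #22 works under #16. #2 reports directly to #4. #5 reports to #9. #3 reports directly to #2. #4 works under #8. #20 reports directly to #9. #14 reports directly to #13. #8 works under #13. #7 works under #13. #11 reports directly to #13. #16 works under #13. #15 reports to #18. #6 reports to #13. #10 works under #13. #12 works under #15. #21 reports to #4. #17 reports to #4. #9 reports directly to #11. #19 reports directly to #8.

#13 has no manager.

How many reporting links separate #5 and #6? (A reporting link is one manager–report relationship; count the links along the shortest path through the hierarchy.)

#5 is 3 levels below #13, and #6 is 1 level below #13 (their lowest common manager). The shortest path runs up from #5 to #13 and back down to #6: 3 + 1 = 4 links.

4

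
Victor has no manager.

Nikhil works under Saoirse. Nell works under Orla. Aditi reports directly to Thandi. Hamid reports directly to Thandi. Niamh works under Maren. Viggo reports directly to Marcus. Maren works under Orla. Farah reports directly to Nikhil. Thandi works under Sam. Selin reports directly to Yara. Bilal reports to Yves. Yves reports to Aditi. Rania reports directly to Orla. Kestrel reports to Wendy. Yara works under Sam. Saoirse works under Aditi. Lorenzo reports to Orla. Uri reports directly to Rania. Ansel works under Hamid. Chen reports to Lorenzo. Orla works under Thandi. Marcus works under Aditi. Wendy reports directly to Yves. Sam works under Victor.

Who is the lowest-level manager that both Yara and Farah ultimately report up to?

Yara's chain of managers is Sam, Victor. Farah's chain of managers is Nikhil, Saoirse, Aditi, Thandi, Sam, Victor. The first manager that appears in both chains is Sam.

Sam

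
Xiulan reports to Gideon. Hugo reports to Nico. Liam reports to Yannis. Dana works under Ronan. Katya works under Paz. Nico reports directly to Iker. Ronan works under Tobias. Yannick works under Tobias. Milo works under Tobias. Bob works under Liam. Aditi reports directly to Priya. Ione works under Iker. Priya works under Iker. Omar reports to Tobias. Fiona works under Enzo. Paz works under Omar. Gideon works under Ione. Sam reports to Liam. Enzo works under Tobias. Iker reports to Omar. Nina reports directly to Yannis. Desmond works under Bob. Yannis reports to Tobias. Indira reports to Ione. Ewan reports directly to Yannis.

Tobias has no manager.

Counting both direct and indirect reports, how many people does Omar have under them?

Omar directly manages Iker, Paz. Under Iker: Priya, Aditi, Ione, Indira, Gideon, Xiulan, Nico, Hugo (8). Under Paz: Katya (1). So Omar's organization is 2 direct reports plus everyone under them: 9 + 2 = 11.

11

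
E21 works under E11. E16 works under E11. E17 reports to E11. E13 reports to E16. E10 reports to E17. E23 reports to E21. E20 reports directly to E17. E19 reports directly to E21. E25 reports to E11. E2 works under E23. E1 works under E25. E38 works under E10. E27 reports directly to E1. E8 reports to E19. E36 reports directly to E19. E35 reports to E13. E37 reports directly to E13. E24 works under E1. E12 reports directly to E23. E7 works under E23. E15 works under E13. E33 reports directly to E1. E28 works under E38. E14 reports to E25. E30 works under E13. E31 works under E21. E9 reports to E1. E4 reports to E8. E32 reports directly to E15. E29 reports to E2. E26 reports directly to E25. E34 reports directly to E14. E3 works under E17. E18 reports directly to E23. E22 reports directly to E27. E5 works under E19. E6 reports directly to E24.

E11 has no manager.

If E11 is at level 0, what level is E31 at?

2

Chain from E31 up to E11: E31 → E21 → E11. That is 2 steps up, so E31 is 2 levels below E11.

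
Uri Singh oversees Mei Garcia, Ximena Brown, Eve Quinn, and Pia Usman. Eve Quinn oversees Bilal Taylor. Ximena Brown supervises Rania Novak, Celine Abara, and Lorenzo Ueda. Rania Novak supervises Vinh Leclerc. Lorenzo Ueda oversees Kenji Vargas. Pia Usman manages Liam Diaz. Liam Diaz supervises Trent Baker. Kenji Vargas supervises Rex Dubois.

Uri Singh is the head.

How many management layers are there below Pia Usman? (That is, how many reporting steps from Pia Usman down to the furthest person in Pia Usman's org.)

The longest chain under Pia Usman runs Pia Usman → Liam Diaz → Trent Baker, which is 2 levels below Pia Usman.

2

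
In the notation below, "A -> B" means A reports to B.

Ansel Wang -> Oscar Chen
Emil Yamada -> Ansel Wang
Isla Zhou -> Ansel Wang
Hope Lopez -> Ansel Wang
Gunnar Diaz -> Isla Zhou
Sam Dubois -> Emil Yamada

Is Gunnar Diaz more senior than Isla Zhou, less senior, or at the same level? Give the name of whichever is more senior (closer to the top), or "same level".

Gunnar Diaz is 3 levels below Oscar Chen; Isla Zhou is 2. Isla Zhou is higher.

Isla Zhou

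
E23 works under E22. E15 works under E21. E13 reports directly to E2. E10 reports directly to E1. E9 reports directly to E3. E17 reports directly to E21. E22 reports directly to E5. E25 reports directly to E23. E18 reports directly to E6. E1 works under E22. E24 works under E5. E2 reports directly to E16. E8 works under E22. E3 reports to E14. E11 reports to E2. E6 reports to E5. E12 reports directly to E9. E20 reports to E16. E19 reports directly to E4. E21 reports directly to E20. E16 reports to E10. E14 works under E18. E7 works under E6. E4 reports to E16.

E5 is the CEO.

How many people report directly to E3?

E3 directly manages E9. That is 1 direct report.

1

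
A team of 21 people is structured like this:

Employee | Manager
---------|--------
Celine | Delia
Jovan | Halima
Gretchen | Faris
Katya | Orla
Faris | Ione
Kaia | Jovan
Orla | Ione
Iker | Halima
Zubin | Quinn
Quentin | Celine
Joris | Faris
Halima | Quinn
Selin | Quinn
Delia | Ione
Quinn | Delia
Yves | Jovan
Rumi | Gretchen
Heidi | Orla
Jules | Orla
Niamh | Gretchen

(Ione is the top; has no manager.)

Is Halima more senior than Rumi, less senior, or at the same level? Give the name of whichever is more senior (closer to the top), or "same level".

Both Halima and Rumi are 3 levels below Ione.

same level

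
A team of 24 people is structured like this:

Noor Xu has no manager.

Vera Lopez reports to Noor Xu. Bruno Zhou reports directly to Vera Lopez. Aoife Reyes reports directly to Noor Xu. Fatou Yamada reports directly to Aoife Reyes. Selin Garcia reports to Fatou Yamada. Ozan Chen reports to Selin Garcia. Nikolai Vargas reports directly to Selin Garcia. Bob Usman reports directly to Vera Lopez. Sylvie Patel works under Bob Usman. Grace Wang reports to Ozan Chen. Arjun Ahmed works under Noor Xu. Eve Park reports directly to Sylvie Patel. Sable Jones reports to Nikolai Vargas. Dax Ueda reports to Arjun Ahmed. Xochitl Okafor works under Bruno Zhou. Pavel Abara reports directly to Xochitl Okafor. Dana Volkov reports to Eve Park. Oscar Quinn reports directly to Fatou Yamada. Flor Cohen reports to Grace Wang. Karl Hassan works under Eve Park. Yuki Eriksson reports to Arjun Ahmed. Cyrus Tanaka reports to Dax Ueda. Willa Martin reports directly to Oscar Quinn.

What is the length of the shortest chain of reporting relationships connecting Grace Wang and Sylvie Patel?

8

Grace Wang is 5 levels below Noor Xu, and Sylvie Patel is 3 levels below Noor Xu (their lowest common manager). The shortest path runs up from Grace Wang to Noor Xu and back down to Sylvie Patel: 5 + 3 = 8 links.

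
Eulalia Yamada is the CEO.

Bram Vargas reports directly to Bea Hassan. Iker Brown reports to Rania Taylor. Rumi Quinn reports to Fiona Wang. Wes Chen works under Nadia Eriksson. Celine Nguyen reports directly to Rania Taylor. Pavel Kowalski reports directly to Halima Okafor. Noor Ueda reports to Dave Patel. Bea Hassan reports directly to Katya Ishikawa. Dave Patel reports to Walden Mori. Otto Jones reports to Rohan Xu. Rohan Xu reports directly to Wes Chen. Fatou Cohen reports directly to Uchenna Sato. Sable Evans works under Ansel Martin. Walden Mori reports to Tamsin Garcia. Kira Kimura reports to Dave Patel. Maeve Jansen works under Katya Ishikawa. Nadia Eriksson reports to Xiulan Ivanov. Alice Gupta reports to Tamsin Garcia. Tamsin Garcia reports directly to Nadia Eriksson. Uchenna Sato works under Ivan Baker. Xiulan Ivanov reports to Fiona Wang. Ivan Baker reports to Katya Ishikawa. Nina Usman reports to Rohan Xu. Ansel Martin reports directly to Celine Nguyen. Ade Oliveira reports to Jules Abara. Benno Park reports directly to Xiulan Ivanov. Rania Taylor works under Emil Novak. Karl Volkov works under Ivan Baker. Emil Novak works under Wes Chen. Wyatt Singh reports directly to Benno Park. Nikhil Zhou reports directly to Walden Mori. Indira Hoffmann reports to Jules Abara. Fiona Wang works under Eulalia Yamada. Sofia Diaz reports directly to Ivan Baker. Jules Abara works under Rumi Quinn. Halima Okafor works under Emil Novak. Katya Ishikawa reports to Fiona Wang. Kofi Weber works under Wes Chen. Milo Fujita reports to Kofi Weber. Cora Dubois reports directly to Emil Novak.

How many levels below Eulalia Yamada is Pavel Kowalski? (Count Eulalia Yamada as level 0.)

7

Chain from Pavel Kowalski up to Eulalia Yamada: Pavel Kowalski → Halima Okafor → Emil Novak → Wes Chen → Nadia Eriksson → Xiulan Ivanov → Fiona Wang → Eulalia Yamada. That is 7 steps up, so Pavel Kowalski is 7 levels below Eulalia Yamada.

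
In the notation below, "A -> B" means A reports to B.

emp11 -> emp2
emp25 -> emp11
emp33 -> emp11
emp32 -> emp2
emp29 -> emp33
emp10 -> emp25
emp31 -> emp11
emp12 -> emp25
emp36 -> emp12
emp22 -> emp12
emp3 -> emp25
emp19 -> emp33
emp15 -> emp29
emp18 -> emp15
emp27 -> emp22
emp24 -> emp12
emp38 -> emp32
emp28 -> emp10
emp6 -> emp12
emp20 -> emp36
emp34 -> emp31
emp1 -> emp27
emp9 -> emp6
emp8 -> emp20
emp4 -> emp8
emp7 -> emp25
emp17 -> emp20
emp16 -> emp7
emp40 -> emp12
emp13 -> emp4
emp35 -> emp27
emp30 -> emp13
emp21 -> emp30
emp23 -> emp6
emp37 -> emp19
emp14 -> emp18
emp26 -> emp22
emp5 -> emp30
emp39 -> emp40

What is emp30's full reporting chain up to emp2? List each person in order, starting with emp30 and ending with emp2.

emp30 reports to emp13. emp13 reports to emp4. emp4 reports to emp8. emp8 reports to emp20. emp20 reports to emp36. emp36 reports to emp12. emp12 reports to emp25. emp25 reports to emp11. emp11 reports to emp2. emp2 is at the top.

emp30 -> emp13 -> emp4 -> emp8 -> emp20 -> emp36 -> emp12 -> emp25 -> emp11 -> emp2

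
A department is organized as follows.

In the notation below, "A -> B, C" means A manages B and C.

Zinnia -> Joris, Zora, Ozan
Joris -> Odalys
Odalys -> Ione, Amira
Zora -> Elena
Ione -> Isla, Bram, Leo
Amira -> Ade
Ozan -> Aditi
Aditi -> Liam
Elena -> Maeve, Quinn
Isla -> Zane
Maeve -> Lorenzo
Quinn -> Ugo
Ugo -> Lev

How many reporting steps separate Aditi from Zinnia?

2

Chain from Aditi up to Zinnia: Aditi → Ozan → Zinnia. That is 2 steps up, so Aditi is 2 levels below Zinnia.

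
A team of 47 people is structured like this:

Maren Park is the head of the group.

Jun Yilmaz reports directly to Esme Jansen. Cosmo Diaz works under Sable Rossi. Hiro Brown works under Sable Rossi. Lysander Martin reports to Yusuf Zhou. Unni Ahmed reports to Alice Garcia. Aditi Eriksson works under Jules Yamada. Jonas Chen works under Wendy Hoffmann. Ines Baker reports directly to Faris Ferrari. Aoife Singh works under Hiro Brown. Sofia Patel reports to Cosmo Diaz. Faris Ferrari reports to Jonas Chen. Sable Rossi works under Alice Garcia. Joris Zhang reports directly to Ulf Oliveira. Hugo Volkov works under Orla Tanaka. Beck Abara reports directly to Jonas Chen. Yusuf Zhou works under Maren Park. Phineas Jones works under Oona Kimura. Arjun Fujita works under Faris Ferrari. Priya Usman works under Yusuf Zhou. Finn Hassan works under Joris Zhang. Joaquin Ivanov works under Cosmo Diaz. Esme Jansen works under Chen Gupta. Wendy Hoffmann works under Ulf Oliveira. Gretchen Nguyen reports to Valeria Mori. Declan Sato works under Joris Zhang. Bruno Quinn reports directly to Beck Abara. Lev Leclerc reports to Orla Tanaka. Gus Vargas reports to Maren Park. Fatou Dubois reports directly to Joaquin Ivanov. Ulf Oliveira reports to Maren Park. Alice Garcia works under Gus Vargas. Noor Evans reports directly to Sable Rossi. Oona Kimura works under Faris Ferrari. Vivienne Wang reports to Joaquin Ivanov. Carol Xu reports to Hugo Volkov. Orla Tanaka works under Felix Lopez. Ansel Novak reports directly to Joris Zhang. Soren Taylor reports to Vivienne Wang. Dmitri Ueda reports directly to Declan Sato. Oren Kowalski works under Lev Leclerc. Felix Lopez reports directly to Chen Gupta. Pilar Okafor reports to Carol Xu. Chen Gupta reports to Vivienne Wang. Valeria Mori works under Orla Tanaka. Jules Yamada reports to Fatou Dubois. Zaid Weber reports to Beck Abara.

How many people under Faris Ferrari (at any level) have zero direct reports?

The people in Faris Ferrari's organization with no one reporting to them are Ines Baker, Arjun Fujita, Phineas Jones. That is 3.

3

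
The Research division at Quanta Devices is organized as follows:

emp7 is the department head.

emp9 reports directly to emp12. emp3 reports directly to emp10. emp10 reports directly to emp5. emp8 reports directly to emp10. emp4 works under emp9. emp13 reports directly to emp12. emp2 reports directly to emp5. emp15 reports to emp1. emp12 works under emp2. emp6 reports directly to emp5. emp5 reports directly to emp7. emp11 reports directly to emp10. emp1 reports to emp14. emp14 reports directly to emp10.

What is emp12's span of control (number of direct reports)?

emp12 directly manages emp13, emp9. That is 2 direct reports.

2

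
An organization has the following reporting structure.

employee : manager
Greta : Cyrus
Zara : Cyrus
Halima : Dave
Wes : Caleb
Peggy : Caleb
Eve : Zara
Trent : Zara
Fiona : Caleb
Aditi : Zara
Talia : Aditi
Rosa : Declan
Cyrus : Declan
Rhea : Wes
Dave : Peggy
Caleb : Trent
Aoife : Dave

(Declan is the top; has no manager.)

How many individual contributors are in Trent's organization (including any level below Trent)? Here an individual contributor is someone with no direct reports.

4

The people in Trent's organization with no one reporting to them are Rhea, Fiona, Halima, Aoife. That is 4.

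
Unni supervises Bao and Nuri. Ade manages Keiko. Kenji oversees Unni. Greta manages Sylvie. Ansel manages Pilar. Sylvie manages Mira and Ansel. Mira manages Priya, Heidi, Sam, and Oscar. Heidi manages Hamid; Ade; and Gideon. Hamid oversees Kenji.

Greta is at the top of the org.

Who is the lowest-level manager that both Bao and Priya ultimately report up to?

Bao's chain of managers is Unni, Kenji, Hamid, Heidi, Mira, Sylvie, Greta. Priya's chain of managers is Mira, Sylvie, Greta. The first manager that appears in both chains is Mira.

Mira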